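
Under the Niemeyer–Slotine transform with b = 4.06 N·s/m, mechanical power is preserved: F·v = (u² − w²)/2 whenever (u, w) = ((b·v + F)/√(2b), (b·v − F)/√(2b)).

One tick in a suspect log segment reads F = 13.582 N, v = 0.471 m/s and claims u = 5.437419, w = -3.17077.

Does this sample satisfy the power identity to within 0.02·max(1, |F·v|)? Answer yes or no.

F·v = 13.582×0.471 = 6.397122 W.
(u² − w²)/2 = (29.565525 − 10.053782)/2 = 9.755871 W.
|Δ| = 3.358749;  2% of max(1, |F·v|) = 0.127942.

no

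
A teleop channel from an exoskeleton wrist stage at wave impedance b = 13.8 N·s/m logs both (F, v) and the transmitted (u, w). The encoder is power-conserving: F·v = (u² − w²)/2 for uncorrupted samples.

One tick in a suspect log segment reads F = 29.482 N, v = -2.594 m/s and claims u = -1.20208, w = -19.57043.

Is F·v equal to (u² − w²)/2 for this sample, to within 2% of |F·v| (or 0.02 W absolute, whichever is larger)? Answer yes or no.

F·v = 29.482×(-2.594) = -76.47631 W.
(u² − w²)/2 = (1.44500 − 383.00173)/2 = -190.77837 W.
|Δ| = 114.30206;  2% of max(1, |F·v|) = 1.52953.

no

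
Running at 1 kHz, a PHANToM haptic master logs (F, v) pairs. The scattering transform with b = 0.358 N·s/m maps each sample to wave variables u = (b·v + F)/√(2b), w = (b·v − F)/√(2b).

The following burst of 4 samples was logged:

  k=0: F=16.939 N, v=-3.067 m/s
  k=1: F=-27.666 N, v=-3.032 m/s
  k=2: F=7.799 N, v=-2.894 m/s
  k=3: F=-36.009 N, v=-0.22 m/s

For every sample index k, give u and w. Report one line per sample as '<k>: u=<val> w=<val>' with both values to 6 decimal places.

k=0: b·v=0.358×(-3.067)=-1.097986; √(2b)=0.846168; u=(-1.097986+16.939)/0.846168=18.720889, w=(-1.097986−16.939)/0.846168=-21.316086
k=1: b·v=0.358×(-3.032)=-1.085456; √(2b)=0.846168; u=(-1.085456+(-27.666))/0.846168=-33.978432, w=(-1.085456−(-27.666))/0.846168=31.412851
k=2: b·v=0.358×(-2.894)=-1.036052; √(2b)=0.846168; u=(-1.036052+7.799)/0.846168=7.992443, w=(-1.036052−7.799)/0.846168=-10.441253
k=3: b·v=0.358×(-0.22)=-0.078760; √(2b)=0.846168; u=(-0.078760+(-36.009))/0.846168=-42.648466, w=(-0.078760−(-36.009))/0.846168=42.462309

0: u=18.720889 w=-21.316086
1: u=-33.978432 w=31.412851
2: u=7.992443 w=-10.441253
3: u=-42.648466 w=42.462309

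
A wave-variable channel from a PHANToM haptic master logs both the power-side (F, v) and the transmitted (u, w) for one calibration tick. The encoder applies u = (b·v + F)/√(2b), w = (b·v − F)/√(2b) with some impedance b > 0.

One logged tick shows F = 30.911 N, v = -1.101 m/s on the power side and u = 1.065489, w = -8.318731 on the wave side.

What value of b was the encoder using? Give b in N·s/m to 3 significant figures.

u + w = -7.253242;  u + w = √(2b)·v, so √(2b) = -7.253242/(-1.101) = 6.587867.
b = (√(2b))²/2 = 43.399997/2 = 21.699998.
(Check via u − w = 2F/√(2b): u − w = 9.384220, 2F/√(2b) = 9.384220.)

b = 21.7 N·s/m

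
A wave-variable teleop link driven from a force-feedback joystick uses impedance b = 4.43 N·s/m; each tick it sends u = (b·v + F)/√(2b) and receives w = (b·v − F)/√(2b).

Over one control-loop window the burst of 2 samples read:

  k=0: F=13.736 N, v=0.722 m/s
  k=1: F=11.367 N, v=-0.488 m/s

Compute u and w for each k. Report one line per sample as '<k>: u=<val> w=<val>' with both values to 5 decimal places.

0: u=5.68924 w=-3.54016
1: u=3.09253 w=-4.54510

k=0: b·v=4.43×0.722=3.19846; √(2b)=2.97658; u=(3.19846+13.736)/2.97658=5.68924, w=(3.19846−13.736)/2.97658=-3.54016
k=1: b·v=4.43×(-0.488)=-2.16184; √(2b)=2.97658; u=(-2.16184+11.367)/2.97658=3.09253, w=(-2.16184−11.367)/2.97658=-4.54510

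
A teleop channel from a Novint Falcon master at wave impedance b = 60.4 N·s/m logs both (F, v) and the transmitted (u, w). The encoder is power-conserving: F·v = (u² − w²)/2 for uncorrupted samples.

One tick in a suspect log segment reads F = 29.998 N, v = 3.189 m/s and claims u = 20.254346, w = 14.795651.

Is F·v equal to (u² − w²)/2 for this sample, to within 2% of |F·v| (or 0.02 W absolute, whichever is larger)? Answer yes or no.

yes

F·v = 29.998×3.189 = 95.663622 W.
(u² − w²)/2 = (410.238532 − 218.911289)/2 = 95.663622 W.
|Δ| = 0.000000;  2% of max(1, |F·v|) = 1.913272.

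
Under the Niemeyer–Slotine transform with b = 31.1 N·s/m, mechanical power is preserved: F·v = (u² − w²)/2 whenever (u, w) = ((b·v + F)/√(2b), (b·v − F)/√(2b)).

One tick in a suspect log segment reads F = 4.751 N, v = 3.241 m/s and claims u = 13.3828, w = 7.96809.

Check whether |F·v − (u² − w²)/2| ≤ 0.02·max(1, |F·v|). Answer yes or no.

no

F·v = 4.751×3.241 = 15.3980 W.
(u² − w²)/2 = (179.0993 − 63.4905)/2 = 57.8044 W.
|Δ| = 42.4064;  2% of max(1, |F·v|) = 0.3080.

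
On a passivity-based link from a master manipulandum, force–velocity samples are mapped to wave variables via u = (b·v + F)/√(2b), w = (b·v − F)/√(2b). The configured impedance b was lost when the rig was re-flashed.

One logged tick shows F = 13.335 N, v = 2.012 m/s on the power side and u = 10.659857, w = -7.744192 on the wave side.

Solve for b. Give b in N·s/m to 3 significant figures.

u + w = 2.915665;  u + w = √(2b)·v, so √(2b) = 2.915665/2.012 = 1.449138.
b = (√(2b))²/2 = 2.100000/2 = 1.050000.
(Check via u − w = 2F/√(2b): u − w = 18.404049, 2F/√(2b) = 18.404048.)

b = 1.05 N·s/m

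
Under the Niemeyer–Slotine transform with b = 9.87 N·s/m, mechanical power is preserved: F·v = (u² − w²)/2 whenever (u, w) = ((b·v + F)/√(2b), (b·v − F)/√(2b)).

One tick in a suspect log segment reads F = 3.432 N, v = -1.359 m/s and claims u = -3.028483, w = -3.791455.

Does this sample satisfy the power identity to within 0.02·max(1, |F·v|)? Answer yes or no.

no

F·v = 3.432×(-1.359) = -4.664088 W.
(u² − w²)/2 = (9.171709 − 14.375131)/2 = -2.601711 W.
|Δ| = 2.062377;  2% of max(1, |F·v|) = 0.093282.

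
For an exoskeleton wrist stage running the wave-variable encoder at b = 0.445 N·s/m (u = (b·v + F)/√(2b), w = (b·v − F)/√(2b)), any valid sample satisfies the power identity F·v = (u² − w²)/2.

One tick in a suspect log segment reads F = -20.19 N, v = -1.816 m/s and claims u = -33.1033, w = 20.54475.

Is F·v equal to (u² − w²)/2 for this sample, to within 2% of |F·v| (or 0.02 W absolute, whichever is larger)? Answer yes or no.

no

F·v = (-20.19)×(-1.816) = 36.66504 W.
(u² − w²)/2 = (1095.82847 − 422.08675)/2 = 336.87086 W.
|Δ| = 300.20582;  2% of max(1, |F·v|) = 0.73330.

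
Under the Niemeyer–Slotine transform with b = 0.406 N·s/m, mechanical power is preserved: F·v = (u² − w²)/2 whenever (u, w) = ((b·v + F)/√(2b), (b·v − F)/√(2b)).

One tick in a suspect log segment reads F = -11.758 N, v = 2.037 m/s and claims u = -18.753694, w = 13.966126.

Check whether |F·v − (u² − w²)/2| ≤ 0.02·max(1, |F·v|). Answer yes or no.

no

F·v = (-11.758)×2.037 = -23.951046 W.
(u² − w²)/2 = (351.701039 − 195.052675)/2 = 78.324182 W.
|Δ| = 102.275228;  2% of max(1, |F·v|) = 0.479021.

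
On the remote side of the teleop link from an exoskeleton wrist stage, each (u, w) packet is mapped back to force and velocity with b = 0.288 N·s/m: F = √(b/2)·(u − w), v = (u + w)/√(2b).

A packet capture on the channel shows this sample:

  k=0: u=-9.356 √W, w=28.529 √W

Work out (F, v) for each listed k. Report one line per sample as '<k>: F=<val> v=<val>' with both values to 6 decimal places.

k=0: u−w=-37.885000, u+w=19.173000; √(b/2)=0.379473, √(2b)=0.758947; F=0.379473×(-37.885)=-14.376347, v=19.173000/0.758947=25.262646

0: F=-14.376347 v=25.262646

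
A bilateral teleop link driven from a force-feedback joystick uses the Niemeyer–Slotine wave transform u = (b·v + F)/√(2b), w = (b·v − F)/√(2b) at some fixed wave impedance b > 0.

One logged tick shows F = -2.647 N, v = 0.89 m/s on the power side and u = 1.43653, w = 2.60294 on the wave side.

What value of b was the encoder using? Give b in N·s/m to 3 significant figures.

u + w = 4.03947;  u + w = √(2b)·v, so √(2b) = 4.03947/0.89 = 4.53873.
b = (√(2b))²/2 = 20.60007/2 = 10.30004.
(Check via u − w = 2F/√(2b): u − w = -1.16641, 2F/√(2b) = -1.16641.)

b = 10.3 N·s/m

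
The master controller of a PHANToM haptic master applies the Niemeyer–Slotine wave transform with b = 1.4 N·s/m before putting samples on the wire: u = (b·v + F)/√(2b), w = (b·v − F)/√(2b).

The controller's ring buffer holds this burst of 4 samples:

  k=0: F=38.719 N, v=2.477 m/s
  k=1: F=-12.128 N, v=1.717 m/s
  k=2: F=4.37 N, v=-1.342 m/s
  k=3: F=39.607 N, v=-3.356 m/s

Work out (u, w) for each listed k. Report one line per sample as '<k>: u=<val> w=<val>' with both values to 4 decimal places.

0: u=25.2114 w=-21.0666
1: u=-5.8113 w=8.6844
2: u=1.4888 w=-3.7344
3: u=20.8619 w=-26.4775

k=0: b·v=1.4×2.477=3.4678; √(2b)=1.6733; u=(3.4678+38.719)/1.6733=25.2114, w=(3.4678−38.719)/1.6733=-21.0666
k=1: b·v=1.4×1.717=2.4038; √(2b)=1.6733; u=(2.4038+(-12.128))/1.6733=-5.8113, w=(2.4038−(-12.128))/1.6733=8.6844
k=2: b·v=1.4×(-1.342)=-1.8788; √(2b)=1.6733; u=(-1.8788+4.37)/1.6733=1.4888, w=(-1.8788−4.37)/1.6733=-3.7344
k=3: b·v=1.4×(-3.356)=-4.6984; √(2b)=1.6733; u=(-4.6984+39.607)/1.6733=20.8619, w=(-4.6984−39.607)/1.6733=-26.4775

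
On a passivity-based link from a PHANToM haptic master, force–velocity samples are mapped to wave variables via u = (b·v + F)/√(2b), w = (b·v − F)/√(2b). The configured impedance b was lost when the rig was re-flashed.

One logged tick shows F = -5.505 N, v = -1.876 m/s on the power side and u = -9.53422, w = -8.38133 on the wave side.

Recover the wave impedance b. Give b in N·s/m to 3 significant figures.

b = 45.6 N·s/m

u + w = -17.9155;  u + w = √(2b)·v, so √(2b) = -17.9155/(-1.876) = 9.5499.
b = (√(2b))²/2 = 91.2000/2 = 45.6000.
(Check via u − w = 2F/√(2b): u − w = -1.1529, 2F/√(2b) = -1.1529.)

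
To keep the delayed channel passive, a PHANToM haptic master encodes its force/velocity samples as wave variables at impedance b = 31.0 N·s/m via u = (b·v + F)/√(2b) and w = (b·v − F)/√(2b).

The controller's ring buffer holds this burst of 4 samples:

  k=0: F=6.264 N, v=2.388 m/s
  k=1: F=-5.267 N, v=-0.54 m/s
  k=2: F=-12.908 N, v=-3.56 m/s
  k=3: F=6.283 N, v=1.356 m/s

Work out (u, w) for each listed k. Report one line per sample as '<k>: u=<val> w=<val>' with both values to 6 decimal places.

k=0: b·v=31.0×2.388=74.028000; √(2b)=7.874008; u=(74.028000+6.264)/7.874008=10.197094, w=(74.028000−6.264)/7.874008=8.606037
k=1: b·v=31.0×(-0.54)=-16.740000; √(2b)=7.874008; u=(-16.740000+(-5.267))/7.874008=-2.794892, w=(-16.740000−(-5.267))/7.874008=-1.457072
k=2: b·v=31.0×(-3.56)=-110.360000; √(2b)=7.874008; u=(-110.360000+(-12.908))/7.874008=-15.655052, w=(-110.360000−(-12.908))/7.874008=-12.376416
k=3: b·v=31.0×1.356=42.036000; √(2b)=7.874008; u=(42.036000+6.283)/7.874008=6.136519, w=(42.036000−6.283)/7.874008=4.540636

0: u=10.197094 w=8.606037
1: u=-2.794892 w=-1.457072
2: u=-15.655052 w=-12.376416
3: u=6.136519 w=4.540636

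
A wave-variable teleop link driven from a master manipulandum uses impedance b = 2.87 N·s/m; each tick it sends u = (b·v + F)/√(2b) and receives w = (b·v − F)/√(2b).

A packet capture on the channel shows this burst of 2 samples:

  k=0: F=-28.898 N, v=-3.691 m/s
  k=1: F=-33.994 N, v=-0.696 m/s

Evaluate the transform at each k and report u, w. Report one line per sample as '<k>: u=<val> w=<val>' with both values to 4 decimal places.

k=0: b·v=2.87×(-3.691)=-10.5932; √(2b)=2.3958; u=(-10.5932+(-28.898))/2.3958=-16.4833, w=(-10.5932−(-28.898))/2.3958=7.6403
k=1: b·v=2.87×(-0.696)=-1.9975; √(2b)=2.3958; u=(-1.9975+(-33.994))/2.3958=-15.0226, w=(-1.9975−(-33.994))/2.3958=13.3551

0: u=-16.4833 w=7.6403
1: u=-15.0226 w=13.3551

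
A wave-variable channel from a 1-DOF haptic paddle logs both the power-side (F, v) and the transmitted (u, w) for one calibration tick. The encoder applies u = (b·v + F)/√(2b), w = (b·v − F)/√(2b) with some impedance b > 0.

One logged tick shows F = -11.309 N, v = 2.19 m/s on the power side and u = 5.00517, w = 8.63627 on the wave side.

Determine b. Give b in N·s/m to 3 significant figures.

u + w = 13.64144;  u + w = √(2b)·v, so √(2b) = 13.64144/2.19 = 6.22897.
b = (√(2b))²/2 = 38.80004/2 = 19.40002.
(Check via u − w = 2F/√(2b): u − w = -3.63110, 2F/√(2b) = -3.63110.)

b = 19.4 N·s/m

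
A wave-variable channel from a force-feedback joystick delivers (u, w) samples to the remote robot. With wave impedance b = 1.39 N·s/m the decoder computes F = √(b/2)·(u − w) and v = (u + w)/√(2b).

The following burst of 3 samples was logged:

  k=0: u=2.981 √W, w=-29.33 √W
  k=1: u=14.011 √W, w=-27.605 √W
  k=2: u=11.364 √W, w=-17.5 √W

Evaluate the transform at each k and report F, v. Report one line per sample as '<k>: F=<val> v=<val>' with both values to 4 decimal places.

k=0: u−w=32.3110, u+w=-26.3490; √(b/2)=0.8337, √(2b)=1.6673; F=0.8337×32.311=26.9366, v=-26.3490/1.6673=-15.8031
k=1: u−w=41.6160, u+w=-13.5940; √(b/2)=0.8337, √(2b)=1.6673; F=0.8337×41.616=34.6939, v=-13.5940/1.6673=-8.1531
k=2: u−w=28.8640, u+w=-6.1360; √(b/2)=0.8337, √(2b)=1.6673; F=0.8337×28.864=24.0630, v=-6.1360/1.6673=-3.6801

0: F=26.9366 v=-15.8031
1: F=34.6939 v=-8.1531
2: F=24.0630 v=-3.6801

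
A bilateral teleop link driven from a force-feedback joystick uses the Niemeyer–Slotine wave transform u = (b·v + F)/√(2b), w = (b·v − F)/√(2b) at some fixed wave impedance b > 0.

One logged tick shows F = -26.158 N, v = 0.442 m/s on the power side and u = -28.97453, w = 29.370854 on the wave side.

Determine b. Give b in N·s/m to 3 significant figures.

b = 0.402 N·s/m

u + w = 0.396324;  u + w = √(2b)·v, so √(2b) = 0.396324/0.442 = 0.896661.
b = (√(2b))²/2 = 0.804000/2 = 0.402000.
(Check via u − w = 2F/√(2b): u − w = -58.345384, 2F/√(2b) = -58.345374.)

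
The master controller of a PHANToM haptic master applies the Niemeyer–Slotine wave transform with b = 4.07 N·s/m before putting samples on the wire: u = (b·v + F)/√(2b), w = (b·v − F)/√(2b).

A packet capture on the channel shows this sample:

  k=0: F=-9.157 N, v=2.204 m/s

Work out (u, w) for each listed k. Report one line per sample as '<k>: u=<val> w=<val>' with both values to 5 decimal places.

0: u=-0.06545 w=6.35361

k=0: b·v=4.07×2.204=8.97028; √(2b)=2.85307; u=(8.97028+(-9.157))/2.85307=-0.06545, w=(8.97028−(-9.157))/2.85307=6.35361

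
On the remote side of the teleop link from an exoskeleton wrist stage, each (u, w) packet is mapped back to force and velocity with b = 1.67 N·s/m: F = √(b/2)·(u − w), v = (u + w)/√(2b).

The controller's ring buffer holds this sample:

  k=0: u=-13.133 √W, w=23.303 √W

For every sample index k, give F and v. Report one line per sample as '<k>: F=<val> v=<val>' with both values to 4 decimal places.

k=0: u−w=-36.4360, u+w=10.1700; √(b/2)=0.9138, √(2b)=1.8276; F=0.9138×(-36.436)=-33.2946, v=10.1700/1.8276=5.5648

0: F=-33.2946 v=5.5648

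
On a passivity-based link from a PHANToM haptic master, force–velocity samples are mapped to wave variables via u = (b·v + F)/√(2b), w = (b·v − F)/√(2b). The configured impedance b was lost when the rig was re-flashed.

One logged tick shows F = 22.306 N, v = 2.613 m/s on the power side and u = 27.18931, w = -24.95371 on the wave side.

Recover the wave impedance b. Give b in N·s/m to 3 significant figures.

b = 0.366 N·s/m

u + w = 2.23560;  u + w = √(2b)·v, so √(2b) = 2.23560/2.613 = 0.85557.
b = (√(2b))²/2 = 0.73200/2 = 0.36600.
(Check via u − w = 2F/√(2b): u − w = 52.14302, 2F/√(2b) = 52.14312.)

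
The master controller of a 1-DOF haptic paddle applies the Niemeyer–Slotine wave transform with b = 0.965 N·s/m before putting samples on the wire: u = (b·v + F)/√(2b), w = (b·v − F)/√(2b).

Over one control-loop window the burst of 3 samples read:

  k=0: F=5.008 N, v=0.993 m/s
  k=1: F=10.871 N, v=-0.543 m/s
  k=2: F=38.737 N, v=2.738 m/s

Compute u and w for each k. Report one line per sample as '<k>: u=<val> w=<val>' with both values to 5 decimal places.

0: u=4.29460 w=-2.91508
1: u=7.44794 w=-8.20230
2: u=29.78538 w=-25.98163

k=0: b·v=0.965×0.993=0.95825; √(2b)=1.38924; u=(0.95825+5.008)/1.38924=4.29460, w=(0.95825−5.008)/1.38924=-2.91508
k=1: b·v=0.965×(-0.543)=-0.52399; √(2b)=1.38924; u=(-0.52399+10.871)/1.38924=7.44794, w=(-0.52399−10.871)/1.38924=-8.20230
k=2: b·v=0.965×2.738=2.64217; √(2b)=1.38924; u=(2.64217+38.737)/1.38924=29.78538, w=(2.64217−38.737)/1.38924=-25.98163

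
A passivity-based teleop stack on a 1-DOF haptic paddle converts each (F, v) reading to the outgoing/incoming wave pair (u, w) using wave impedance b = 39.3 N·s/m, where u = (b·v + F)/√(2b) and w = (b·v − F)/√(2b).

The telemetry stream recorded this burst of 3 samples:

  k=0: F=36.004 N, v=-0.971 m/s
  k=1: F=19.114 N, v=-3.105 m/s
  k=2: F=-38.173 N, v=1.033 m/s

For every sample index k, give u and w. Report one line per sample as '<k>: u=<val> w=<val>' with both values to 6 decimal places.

k=0: b·v=39.3×(-0.971)=-38.160300; √(2b)=8.865664; u=(-38.160300+36.004)/8.865664=-0.243219, w=(-38.160300−36.004)/8.865664=-8.365341
k=1: b·v=39.3×(-3.105)=-122.026500; √(2b)=8.865664; u=(-122.026500+19.114)/8.865664=-11.607985, w=(-122.026500−19.114)/8.865664=-15.919902
k=2: b·v=39.3×1.033=40.596900; √(2b)=8.865664; u=(40.596900+(-38.173))/8.865664=0.273403, w=(40.596900−(-38.173))/8.865664=8.884828

0: u=-0.243219 w=-8.365341
1: u=-11.607985 w=-15.919902
2: u=0.273403 w=8.884828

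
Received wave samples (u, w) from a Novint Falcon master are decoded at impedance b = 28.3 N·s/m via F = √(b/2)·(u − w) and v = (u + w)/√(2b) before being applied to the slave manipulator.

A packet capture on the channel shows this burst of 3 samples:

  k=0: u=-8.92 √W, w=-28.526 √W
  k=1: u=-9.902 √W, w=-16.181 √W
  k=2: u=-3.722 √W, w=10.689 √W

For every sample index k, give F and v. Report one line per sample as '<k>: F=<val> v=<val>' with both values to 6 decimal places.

k=0: u−w=19.606000, u+w=-37.446000; √(b/2)=3.761649, √(2b)=7.523297; F=3.761649×19.606=73.750882, v=-37.446000/7.523297=-4.977339
k=1: u−w=6.279000, u+w=-26.083000; √(b/2)=3.761649, √(2b)=7.523297; F=3.761649×6.279=23.619391, v=-26.083000/7.523297=-3.466964
k=2: u−w=-14.411000, u+w=6.967000; √(b/2)=3.761649, √(2b)=7.523297; F=3.761649×(-14.411)=-54.209118, v=6.967000/7.523297=0.926057

0: F=73.750882 v=-4.977339
1: F=23.619391 v=-3.466964
2: F=-54.209118 v=0.926057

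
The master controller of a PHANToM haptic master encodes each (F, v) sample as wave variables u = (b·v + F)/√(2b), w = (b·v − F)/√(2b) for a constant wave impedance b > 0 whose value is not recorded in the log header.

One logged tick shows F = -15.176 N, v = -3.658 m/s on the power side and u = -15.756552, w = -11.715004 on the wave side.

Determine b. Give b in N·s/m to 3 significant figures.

u + w = -27.471556;  u + w = √(2b)·v, so √(2b) = -27.471556/(-3.658) = 7.509993.
b = (√(2b))²/2 = 56.400001/2 = 28.200001.
(Check via u − w = 2F/√(2b): u − w = -4.041548, 2F/√(2b) = -4.041548.)

b = 28.2 N·s/m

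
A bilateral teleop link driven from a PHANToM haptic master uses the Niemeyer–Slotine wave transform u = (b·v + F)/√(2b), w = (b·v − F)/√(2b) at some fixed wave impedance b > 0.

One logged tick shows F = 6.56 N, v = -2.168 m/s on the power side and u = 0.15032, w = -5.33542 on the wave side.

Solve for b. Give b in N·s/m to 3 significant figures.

b = 2.86 N·s/m

u + w = -5.1851;  u + w = √(2b)·v, so √(2b) = -5.1851/(-2.168) = 2.3917.
b = (√(2b))²/2 = 5.7200/2 = 2.8600.
(Check via u − w = 2F/√(2b): u − w = 5.4857, 2F/√(2b) = 5.4857.)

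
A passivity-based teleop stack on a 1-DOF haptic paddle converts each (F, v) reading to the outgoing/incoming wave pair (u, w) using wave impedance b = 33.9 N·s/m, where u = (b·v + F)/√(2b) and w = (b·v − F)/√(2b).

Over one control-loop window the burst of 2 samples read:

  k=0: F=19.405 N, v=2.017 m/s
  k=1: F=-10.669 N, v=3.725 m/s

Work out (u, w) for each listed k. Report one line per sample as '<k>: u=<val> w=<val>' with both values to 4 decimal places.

0: u=10.6607 w=5.9474
1: u=14.0403 w=16.6317

k=0: b·v=33.9×2.017=68.3763; √(2b)=8.2341; u=(68.3763+19.405)/8.2341=10.6607, w=(68.3763−19.405)/8.2341=5.9474
k=1: b·v=33.9×3.725=126.2775; √(2b)=8.2341; u=(126.2775+(-10.669))/8.2341=14.0403, w=(126.2775−(-10.669))/8.2341=16.6317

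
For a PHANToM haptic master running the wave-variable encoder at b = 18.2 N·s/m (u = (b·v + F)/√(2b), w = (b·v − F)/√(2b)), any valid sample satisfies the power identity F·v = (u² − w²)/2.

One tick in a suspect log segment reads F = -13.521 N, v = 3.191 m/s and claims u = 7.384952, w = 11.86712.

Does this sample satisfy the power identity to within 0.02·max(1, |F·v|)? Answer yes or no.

F·v = (-13.521)×3.191 = -43.145511 W.
(u² − w²)/2 = (54.537516 − 140.828537)/2 = -43.145511 W.
|Δ| = 0.000000;  2% of max(1, |F·v|) = 0.862910.

yes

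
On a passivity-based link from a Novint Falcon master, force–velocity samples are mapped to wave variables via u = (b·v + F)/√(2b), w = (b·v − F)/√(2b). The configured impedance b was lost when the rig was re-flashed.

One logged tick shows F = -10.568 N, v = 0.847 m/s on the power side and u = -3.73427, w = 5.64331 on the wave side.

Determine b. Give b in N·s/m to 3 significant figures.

u + w = 1.9090;  u + w = √(2b)·v, so √(2b) = 1.9090/0.847 = 2.2539.
b = (√(2b))²/2 = 5.0800/2 = 2.5400.
(Check via u − w = 2F/√(2b): u − w = -9.3776, 2F/√(2b) = -9.3776.)

b = 2.54 N·s/m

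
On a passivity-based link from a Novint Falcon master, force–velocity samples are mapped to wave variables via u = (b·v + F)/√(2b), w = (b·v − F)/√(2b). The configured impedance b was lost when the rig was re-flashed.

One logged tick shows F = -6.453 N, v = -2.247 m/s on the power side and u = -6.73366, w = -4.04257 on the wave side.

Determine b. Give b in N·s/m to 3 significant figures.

b = 11.5 N·s/m

u + w = -10.7762;  u + w = √(2b)·v, so √(2b) = -10.7762/(-2.247) = 4.7958.
b = (√(2b))²/2 = 23.0000/2 = 11.5000.
(Check via u − w = 2F/√(2b): u − w = -2.6911, 2F/√(2b) = -2.6911.)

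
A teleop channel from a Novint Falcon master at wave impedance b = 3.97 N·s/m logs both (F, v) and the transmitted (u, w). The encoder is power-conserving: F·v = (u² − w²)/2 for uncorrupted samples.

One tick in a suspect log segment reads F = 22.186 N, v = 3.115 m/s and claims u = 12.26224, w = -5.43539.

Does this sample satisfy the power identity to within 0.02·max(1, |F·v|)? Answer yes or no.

no

F·v = 22.186×3.115 = 69.10939 W.
(u² − w²)/2 = (150.36253 − 29.54346)/2 = 60.40953 W.
|Δ| = 8.69986;  2% of max(1, |F·v|) = 1.38219.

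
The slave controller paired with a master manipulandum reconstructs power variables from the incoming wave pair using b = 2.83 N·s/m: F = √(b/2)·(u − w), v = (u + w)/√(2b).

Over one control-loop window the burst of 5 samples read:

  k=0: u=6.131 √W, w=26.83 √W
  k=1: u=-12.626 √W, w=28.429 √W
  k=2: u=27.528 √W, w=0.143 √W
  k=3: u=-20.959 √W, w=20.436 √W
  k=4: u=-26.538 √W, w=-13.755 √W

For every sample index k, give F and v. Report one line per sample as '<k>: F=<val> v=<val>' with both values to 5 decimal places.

0: F=-24.62224 v=13.85454
1: F=-48.83647 v=6.64250
2: F=32.57549 v=11.63099
3: F=-49.24091 v=-0.21983
4: F=-15.20586 v=-16.93641

k=0: u−w=-20.69900, u+w=32.96100; √(b/2)=1.18954, √(2b)=2.37908; F=1.18954×(-20.699)=-24.62224, v=32.96100/2.37908=13.85454
k=1: u−w=-41.05500, u+w=15.80300; √(b/2)=1.18954, √(2b)=2.37908; F=1.18954×(-41.055)=-48.83647, v=15.80300/2.37908=6.64250
k=2: u−w=27.38500, u+w=27.67100; √(b/2)=1.18954, √(2b)=2.37908; F=1.18954×27.385=32.57549, v=27.67100/2.37908=11.63099
k=3: u−w=-41.39500, u+w=-0.52300; √(b/2)=1.18954, √(2b)=2.37908; F=1.18954×(-41.395)=-49.24091, v=-0.52300/2.37908=-0.21983
k=4: u−w=-12.78300, u+w=-40.29300; √(b/2)=1.18954, √(2b)=2.37908; F=1.18954×(-12.783)=-15.20586, v=-40.29300/2.37908=-16.93641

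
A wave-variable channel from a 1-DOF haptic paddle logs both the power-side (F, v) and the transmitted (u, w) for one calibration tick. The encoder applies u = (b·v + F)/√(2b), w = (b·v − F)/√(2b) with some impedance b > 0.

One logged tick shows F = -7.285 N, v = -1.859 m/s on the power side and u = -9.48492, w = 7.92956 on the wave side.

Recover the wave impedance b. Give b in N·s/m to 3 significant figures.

u + w = -1.5554;  u + w = √(2b)·v, so √(2b) = -1.5554/(-1.859) = 0.8367.
b = (√(2b))²/2 = 0.7000/2 = 0.3500.
(Check via u − w = 2F/√(2b): u − w = -17.4145, 2F/√(2b) = -17.4144.)

b = 0.35 N·s/m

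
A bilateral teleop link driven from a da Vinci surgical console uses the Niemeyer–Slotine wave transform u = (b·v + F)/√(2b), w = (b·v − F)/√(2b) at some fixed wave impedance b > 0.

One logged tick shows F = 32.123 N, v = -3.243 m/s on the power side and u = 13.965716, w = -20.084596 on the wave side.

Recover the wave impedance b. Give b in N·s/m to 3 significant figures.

u + w = -6.118880;  u + w = √(2b)·v, so √(2b) = -6.118880/(-3.243) = 1.886796.
b = (√(2b))²/2 = 3.560000/2 = 1.780000.
(Check via u − w = 2F/√(2b): u − w = 34.050312, 2F/√(2b) = 34.050313.)

b = 1.78 N·s/m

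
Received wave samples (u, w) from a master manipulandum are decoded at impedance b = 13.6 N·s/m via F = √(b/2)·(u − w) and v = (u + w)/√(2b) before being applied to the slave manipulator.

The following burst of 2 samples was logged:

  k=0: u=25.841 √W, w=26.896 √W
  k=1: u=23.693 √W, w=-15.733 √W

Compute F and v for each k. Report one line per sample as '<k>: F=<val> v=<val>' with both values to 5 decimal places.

0: F=-2.75110 v=10.11186
1: F=102.81043 v=1.52626

k=0: u−w=-1.05500, u+w=52.73700; √(b/2)=2.60768, √(2b)=5.21536; F=2.60768×(-1.055)=-2.75110, v=52.73700/5.21536=10.11186
k=1: u−w=39.42600, u+w=7.96000; √(b/2)=2.60768, √(2b)=5.21536; F=2.60768×39.426=102.81043, v=7.96000/5.21536=1.52626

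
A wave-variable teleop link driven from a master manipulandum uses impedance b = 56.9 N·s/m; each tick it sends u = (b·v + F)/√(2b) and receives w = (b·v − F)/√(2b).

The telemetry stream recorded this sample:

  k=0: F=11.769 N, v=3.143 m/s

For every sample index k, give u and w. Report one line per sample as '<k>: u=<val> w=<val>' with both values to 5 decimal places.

k=0: b·v=56.9×3.143=178.83670; √(2b)=10.66771; u=(178.83670+11.769)/10.66771=17.86754, w=(178.83670−11.769)/10.66771=15.66107

0: u=17.86754 w=15.66107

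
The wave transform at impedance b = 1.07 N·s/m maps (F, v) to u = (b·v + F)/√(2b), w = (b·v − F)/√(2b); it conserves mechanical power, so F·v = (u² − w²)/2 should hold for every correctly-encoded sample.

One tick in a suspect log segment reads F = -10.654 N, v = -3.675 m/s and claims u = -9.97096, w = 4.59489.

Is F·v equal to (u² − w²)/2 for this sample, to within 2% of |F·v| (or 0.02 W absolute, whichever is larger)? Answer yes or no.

F·v = (-10.654)×(-3.675) = 39.1534 W.
(u² − w²)/2 = (99.4200 − 21.1130)/2 = 39.1535 W.
|Δ| = 0.0001;  2% of max(1, |F·v|) = 0.7831.

yes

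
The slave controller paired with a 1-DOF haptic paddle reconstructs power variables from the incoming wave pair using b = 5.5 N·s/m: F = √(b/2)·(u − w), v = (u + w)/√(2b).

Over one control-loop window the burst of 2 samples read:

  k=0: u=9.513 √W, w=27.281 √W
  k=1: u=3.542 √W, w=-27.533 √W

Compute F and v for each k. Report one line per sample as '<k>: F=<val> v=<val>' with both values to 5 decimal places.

0: F=-29.46489 v=11.09381
1: F=51.53206 v=-7.23356

k=0: u−w=-17.76800, u+w=36.79400; √(b/2)=1.65831, √(2b)=3.31662; F=1.65831×(-17.768)=-29.46489, v=36.79400/3.31662=11.09381
k=1: u−w=31.07500, u+w=-23.99100; √(b/2)=1.65831, √(2b)=3.31662; F=1.65831×31.075=51.53206, v=-23.99100/3.31662=-7.23356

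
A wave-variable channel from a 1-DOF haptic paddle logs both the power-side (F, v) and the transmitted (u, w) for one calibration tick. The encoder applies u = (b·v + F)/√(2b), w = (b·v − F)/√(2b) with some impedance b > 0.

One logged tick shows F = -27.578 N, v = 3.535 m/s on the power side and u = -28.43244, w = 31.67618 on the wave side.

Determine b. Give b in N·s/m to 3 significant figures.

b = 0.421 N·s/m

u + w = 3.2437;  u + w = √(2b)·v, so √(2b) = 3.2437/3.535 = 0.9176.
b = (√(2b))²/2 = 0.8420/2 = 0.4210.
(Check via u − w = 2F/√(2b): u − w = -60.1086, 2F/√(2b) = -60.1085.)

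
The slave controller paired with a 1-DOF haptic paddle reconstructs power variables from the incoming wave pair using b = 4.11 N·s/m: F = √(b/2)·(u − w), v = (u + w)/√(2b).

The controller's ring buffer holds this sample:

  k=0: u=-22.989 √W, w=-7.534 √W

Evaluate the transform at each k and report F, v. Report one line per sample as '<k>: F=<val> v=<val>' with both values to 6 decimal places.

0: F=-22.155162 v=-10.646119

k=0: u−w=-15.455000, u+w=-30.523000; √(b/2)=1.433527, √(2b)=2.867054; F=1.433527×(-15.455)=-22.155162, v=-30.523000/2.867054=-10.646119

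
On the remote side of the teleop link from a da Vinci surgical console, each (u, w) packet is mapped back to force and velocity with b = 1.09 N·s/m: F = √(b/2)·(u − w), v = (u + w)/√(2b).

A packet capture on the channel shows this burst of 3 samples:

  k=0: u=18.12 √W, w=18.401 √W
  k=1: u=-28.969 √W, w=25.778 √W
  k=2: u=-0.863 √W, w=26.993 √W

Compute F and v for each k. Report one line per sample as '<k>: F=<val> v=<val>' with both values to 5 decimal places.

0: F=-0.20745 v=24.73514
1: F=-40.41649 v=-2.16122
2: F=-20.56445 v=17.69747

k=0: u−w=-0.28100, u+w=36.52100; √(b/2)=0.73824, √(2b)=1.47648; F=0.73824×(-0.281)=-0.20745, v=36.52100/1.47648=24.73514
k=1: u−w=-54.74700, u+w=-3.19100; √(b/2)=0.73824, √(2b)=1.47648; F=0.73824×(-54.747)=-40.41649, v=-3.19100/1.47648=-2.16122
k=2: u−w=-27.85600, u+w=26.13000; √(b/2)=0.73824, √(2b)=1.47648; F=0.73824×(-27.856)=-20.56445, v=26.13000/1.47648=17.69747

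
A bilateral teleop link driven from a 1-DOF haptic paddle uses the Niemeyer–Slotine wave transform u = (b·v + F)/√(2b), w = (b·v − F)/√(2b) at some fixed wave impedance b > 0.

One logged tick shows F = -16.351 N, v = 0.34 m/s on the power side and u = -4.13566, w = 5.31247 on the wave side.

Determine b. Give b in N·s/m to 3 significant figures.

u + w = 1.17681;  u + w = √(2b)·v, so √(2b) = 1.17681/0.34 = 3.46121.
b = (√(2b))²/2 = 11.97995/2 = 5.98997.
(Check via u − w = 2F/√(2b): u − w = -9.44813, 2F/√(2b) = -9.44815.)

b = 5.99 N·s/m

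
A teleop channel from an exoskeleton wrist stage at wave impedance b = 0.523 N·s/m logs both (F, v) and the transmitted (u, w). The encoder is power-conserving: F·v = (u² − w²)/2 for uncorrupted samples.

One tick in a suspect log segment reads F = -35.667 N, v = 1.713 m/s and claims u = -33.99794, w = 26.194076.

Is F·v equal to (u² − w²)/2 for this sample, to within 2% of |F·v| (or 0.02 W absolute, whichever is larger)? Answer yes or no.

F·v = (-35.667)×1.713 = -61.097571 W.
(u² − w²)/2 = (1155.859924 − 686.129617)/2 = 234.865153 W.
|Δ| = 295.962724;  2% of max(1, |F·v|) = 1.221951.

no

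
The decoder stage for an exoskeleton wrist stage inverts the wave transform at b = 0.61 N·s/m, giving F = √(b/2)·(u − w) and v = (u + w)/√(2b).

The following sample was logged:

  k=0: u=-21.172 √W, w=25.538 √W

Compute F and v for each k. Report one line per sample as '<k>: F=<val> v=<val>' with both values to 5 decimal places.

k=0: u−w=-46.71000, u+w=4.36600; √(b/2)=0.55227, √(2b)=1.10454; F=0.55227×(-46.71)=-25.79644, v=4.36600/1.10454=3.95279

0: F=-25.79644 v=3.95279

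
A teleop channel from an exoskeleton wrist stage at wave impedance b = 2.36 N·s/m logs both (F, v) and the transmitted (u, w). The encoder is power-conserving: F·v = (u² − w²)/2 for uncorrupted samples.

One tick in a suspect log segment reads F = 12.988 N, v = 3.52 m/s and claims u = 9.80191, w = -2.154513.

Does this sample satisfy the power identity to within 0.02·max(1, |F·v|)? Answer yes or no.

yes

F·v = 12.988×3.52 = 45.717760 W.
(u² − w²)/2 = (96.077440 − 4.641926)/2 = 45.717757 W.
|Δ| = 0.000003;  2% of max(1, |F·v|) = 0.914355.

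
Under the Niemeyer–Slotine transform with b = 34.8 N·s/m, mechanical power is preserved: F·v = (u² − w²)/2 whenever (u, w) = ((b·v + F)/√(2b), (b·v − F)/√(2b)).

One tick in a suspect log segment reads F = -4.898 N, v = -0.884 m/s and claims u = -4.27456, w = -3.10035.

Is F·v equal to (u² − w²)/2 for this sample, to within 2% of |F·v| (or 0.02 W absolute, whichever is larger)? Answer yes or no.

yes

F·v = (-4.898)×(-0.884) = 4.3298 W.
(u² − w²)/2 = (18.2719 − 9.6122)/2 = 4.3298 W.
|Δ| = 0.0000;  2% of max(1, |F·v|) = 0.0866.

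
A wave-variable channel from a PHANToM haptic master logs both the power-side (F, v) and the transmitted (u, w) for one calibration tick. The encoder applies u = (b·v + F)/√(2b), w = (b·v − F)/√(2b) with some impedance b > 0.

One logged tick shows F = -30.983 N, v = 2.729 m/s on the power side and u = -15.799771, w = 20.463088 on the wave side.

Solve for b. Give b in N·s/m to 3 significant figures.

u + w = 4.663317;  u + w = √(2b)·v, so √(2b) = 4.663317/2.729 = 1.708801.
b = (√(2b))²/2 = 2.920000/2 = 1.460000.
(Check via u − w = 2F/√(2b): u − w = -36.262859, 2F/√(2b) = -36.262861.)

b = 1.46 N·s/m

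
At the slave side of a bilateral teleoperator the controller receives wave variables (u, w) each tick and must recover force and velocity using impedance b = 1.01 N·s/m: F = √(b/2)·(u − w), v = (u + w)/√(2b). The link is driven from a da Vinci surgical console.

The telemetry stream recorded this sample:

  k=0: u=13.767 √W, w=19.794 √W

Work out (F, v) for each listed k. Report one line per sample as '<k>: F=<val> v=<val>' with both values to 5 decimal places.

0: F=-4.28299 v=23.61344

k=0: u−w=-6.02700, u+w=33.56100; √(b/2)=0.71063, √(2b)=1.42127; F=0.71063×(-6.027)=-4.28299, v=33.56100/1.42127=23.61344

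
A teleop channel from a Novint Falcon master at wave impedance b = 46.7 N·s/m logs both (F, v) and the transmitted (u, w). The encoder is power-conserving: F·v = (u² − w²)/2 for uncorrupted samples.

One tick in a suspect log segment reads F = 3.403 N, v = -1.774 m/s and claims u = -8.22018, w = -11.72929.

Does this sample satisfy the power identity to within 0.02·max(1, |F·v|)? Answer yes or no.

no

F·v = 3.403×(-1.774) = -6.0369 W.
(u² − w²)/2 = (67.5714 − 137.5762)/2 = -35.0024 W.
|Δ| = 28.9655;  2% of max(1, |F·v|) = 0.1207.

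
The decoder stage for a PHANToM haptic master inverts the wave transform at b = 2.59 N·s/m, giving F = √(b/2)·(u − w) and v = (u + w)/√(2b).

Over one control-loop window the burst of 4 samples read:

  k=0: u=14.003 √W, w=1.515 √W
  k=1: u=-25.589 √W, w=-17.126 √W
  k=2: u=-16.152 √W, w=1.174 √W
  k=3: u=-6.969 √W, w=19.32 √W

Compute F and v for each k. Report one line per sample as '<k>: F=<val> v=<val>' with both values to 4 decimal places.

k=0: u−w=12.4880, u+w=15.5180; √(b/2)=1.1380, √(2b)=2.2760; F=1.1380×12.488=14.2111, v=15.5180/2.2760=6.8182
k=1: u−w=-8.4630, u+w=-42.7150; √(b/2)=1.1380, √(2b)=2.2760; F=1.1380×(-8.463)=-9.6307, v=-42.7150/2.2760=-18.7679
k=2: u−w=-17.3260, u+w=-14.9780; √(b/2)=1.1380, √(2b)=2.2760; F=1.1380×(-17.326)=-19.7167, v=-14.9780/2.2760=-6.5810
k=3: u−w=-26.2890, u+w=12.3510; √(b/2)=1.1380, √(2b)=2.2760; F=1.1380×(-26.289)=-29.9164, v=12.3510/2.2760=5.4267

0: F=14.2111 v=6.8182
1: F=-9.6307 v=-18.7679
2: F=-19.7167 v=-6.5810
3: F=-29.9164 v=5.4267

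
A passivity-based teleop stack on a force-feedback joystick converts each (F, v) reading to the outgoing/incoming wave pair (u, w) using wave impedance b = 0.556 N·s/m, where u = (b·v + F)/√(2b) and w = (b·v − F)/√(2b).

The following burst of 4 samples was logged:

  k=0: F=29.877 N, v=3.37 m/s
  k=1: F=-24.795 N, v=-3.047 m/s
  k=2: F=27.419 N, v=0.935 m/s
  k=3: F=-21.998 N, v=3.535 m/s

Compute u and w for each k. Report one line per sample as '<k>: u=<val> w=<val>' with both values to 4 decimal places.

k=0: b·v=0.556×3.37=1.8737; √(2b)=1.0545; u=(1.8737+29.877)/1.0545=30.1093, w=(1.8737−29.877)/1.0545=-26.5556
k=1: b·v=0.556×(-3.047)=-1.6941; √(2b)=1.0545; u=(-1.6941+(-24.795))/1.0545=-25.1198, w=(-1.6941−(-24.795))/1.0545=21.9066
k=2: b·v=0.556×0.935=0.5199; √(2b)=1.0545; u=(0.5199+27.419)/1.0545=26.4945, w=(0.5199−27.419)/1.0545=-25.5086
k=3: b·v=0.556×3.535=1.9655; √(2b)=1.0545; u=(1.9655+(-21.998))/1.0545=-18.9969, w=(1.9655−(-21.998))/1.0545=22.7246

0: u=30.1093 w=-26.5556
1: u=-25.1198 w=21.9066
2: u=26.4945 w=-25.5086
3: u=-18.9969 w=22.7246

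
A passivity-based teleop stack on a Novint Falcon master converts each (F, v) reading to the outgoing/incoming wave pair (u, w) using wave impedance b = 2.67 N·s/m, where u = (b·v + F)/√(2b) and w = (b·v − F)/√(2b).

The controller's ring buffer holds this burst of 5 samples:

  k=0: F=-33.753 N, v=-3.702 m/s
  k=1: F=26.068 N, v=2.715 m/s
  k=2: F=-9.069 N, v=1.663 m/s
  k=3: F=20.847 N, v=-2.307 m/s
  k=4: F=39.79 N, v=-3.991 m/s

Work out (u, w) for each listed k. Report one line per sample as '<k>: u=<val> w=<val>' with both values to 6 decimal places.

0: u=-18.883724 w=10.328979
1: u=14.417698 w=-8.143756
2: u=-2.003073 w=5.846007
3: u=6.355821 w=-11.686938
4: u=12.607528 w=-21.830106

k=0: b·v=2.67×(-3.702)=-9.884340; √(2b)=2.310844; u=(-9.884340+(-33.753))/2.310844=-18.883724, w=(-9.884340−(-33.753))/2.310844=10.328979
k=1: b·v=2.67×2.715=7.249050; √(2b)=2.310844; u=(7.249050+26.068)/2.310844=14.417698, w=(7.249050−26.068)/2.310844=-8.143756
k=2: b·v=2.67×1.663=4.440210; √(2b)=2.310844; u=(4.440210+(-9.069))/2.310844=-2.003073, w=(4.440210−(-9.069))/2.310844=5.846007
k=3: b·v=2.67×(-2.307)=-6.159690; √(2b)=2.310844; u=(-6.159690+20.847)/2.310844=6.355821, w=(-6.159690−20.847)/2.310844=-11.686938
k=4: b·v=2.67×(-3.991)=-10.655970; √(2b)=2.310844; u=(-10.655970+39.79)/2.310844=12.607528, w=(-10.655970−39.79)/2.310844=-21.830106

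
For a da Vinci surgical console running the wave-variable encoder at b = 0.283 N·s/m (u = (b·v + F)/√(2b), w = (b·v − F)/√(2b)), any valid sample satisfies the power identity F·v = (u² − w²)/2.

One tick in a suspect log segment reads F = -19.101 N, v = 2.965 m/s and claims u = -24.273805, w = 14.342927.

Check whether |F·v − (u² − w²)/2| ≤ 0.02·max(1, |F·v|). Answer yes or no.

no

F·v = (-19.101)×2.965 = -56.634465 W.
(u² − w²)/2 = (589.217609 − 205.719555)/2 = 191.749027 W.
|Δ| = 248.383492;  2% of max(1, |F·v|) = 1.132689.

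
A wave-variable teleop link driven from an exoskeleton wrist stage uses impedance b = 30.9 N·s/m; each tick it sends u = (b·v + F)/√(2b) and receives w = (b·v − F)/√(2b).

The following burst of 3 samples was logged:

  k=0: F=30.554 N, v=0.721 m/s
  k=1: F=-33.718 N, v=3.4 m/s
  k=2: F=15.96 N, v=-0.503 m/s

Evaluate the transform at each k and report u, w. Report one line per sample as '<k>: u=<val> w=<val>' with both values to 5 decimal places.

0: u=6.72063 w=-1.05264
1: u=9.07509 w=17.65332
2: u=0.05308 w=-4.00732

k=0: b·v=30.9×0.721=22.27890; √(2b)=7.86130; u=(22.27890+30.554)/7.86130=6.72063, w=(22.27890−30.554)/7.86130=-1.05264
k=1: b·v=30.9×3.4=105.06000; √(2b)=7.86130; u=(105.06000+(-33.718))/7.86130=9.07509, w=(105.06000−(-33.718))/7.86130=17.65332
k=2: b·v=30.9×(-0.503)=-15.54270; √(2b)=7.86130; u=(-15.54270+15.96)/7.86130=0.05308, w=(-15.54270−15.96)/7.86130=-4.00732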